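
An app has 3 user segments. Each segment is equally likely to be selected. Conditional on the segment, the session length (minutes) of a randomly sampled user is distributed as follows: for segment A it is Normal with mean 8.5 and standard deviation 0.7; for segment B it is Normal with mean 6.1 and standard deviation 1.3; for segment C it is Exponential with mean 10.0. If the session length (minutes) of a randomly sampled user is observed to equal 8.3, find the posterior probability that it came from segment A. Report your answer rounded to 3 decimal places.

Likelihoods f(8.3 | ·): A: 0.547124; B: 0.0732955; C: 0.0436049.
Posterior ∝ prior × likelihood. Numerator for A: 0.333333·0.547124 = 0.182375.
Normalizing constant: 0.333333·0.547124 + 0.333333·0.0732955 + 0.333333·0.0436049 = 0.221341.
P(A | observation) = 0.182375 / 0.221341 = 0.823952.

0.824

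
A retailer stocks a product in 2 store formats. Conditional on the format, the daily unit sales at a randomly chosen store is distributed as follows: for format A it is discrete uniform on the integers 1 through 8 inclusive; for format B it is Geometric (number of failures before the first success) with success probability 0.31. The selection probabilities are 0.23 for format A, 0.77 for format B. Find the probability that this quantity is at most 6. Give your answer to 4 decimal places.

0.8852

Conditional on each format, P(X ≤ 6): A: 0.75; B: 0.925536.
By total probability, P(X ≤ 6) = 0.23·0.75 + 0.77·0.925536 = 0.885163.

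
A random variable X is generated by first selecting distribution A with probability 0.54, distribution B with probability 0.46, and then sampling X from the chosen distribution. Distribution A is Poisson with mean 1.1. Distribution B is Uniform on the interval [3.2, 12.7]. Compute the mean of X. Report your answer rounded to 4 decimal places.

4.2510

Component means — A: 1.1; B: 7.95.
E[X] = 0.54·1.1 + 0.46·7.95 = 4.251.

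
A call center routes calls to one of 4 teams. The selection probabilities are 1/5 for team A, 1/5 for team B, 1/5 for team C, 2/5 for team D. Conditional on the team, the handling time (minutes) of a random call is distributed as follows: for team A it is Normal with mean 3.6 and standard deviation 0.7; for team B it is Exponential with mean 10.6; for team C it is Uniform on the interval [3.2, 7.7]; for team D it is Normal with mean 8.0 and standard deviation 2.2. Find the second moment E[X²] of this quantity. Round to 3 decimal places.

For each component E[X²] = Var + (mean)², giving A: 13.45; B: 224.72; C: 31.39; D: 68.84.
Overall E[X²] = 0.2·13.45 + 0.2·224.72 + 0.2·31.39 + 0.4·68.84 = 81.448.

81.448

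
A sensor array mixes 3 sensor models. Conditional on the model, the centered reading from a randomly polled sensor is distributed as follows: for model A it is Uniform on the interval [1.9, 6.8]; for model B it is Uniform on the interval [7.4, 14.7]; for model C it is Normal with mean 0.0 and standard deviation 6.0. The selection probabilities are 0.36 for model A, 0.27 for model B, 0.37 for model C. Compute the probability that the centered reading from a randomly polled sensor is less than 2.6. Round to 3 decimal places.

0.298

Conditional on each model, P(X < 2.6): A: 0.142857; B: 0; C: 0.667614.
By total probability, P(X < 2.6) = 0.36·0.142857 + 0.27·0 + 0.37·0.667614 = 0.298446.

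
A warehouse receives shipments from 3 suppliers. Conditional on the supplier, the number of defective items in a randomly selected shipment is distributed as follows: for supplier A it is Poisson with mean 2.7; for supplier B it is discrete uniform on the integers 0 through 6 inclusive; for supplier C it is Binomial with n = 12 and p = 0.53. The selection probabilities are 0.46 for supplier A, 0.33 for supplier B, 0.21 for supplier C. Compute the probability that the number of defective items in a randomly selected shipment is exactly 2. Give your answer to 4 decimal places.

0.1619

Conditional on each supplier, P(X = 2): A: 0.244964; B: 0.142857; C: 0.00975156.
By total probability, P(X = 2) = 0.46·0.244964 + 0.33·0.142857 + 0.21·0.00975156 = 0.161874.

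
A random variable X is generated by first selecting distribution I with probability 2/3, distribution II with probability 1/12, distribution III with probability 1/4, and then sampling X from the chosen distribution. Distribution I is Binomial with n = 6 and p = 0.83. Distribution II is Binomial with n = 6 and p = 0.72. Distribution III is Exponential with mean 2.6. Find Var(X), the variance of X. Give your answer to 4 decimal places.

Per component, I: μ=4.98, E[X²]=25.647; II: μ=4.32, E[X²]=19.872; III: μ=2.6, E[X²]=13.52.
E[X] = 0.666667·4.98 + 0.0833333·4.32 + 0.25·2.6 = 4.33.
E[X²] = 0.666667·25.647 + 0.0833333·19.872 + 0.25·13.52 = 22.134.
Var(X) = E[X²] − (E[X])² = 22.134 − 18.7489 = 3.3851.

3.3851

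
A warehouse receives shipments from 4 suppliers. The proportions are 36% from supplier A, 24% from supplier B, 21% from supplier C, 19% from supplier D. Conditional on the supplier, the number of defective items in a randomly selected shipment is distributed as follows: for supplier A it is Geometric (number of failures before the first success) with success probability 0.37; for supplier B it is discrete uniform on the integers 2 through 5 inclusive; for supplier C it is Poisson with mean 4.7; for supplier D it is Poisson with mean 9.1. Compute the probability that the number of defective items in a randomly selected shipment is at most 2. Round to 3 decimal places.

Conditional on each supplier, P(X ≤ 2): A: 0.749953; B: 0.25; C: 0.1523; D: 0.00575135.
By total probability, P(X ≤ 2) = 0.36·0.749953 + 0.24·0.25 + 0.21·0.1523 + 0.19·0.00575135 = 0.363059.

0.363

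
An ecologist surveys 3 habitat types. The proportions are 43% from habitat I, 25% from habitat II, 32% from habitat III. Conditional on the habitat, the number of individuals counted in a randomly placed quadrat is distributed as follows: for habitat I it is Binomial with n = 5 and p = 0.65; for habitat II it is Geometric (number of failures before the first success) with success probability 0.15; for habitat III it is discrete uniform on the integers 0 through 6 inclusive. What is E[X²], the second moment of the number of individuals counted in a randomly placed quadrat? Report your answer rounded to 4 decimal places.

26.6632

For each component E[X²] = Var + (mean)², giving I: 11.7; II: 69.8889; III: 13.
Overall E[X²] = 0.43·11.7 + 0.25·69.8889 + 0.32·13 = 26.6632.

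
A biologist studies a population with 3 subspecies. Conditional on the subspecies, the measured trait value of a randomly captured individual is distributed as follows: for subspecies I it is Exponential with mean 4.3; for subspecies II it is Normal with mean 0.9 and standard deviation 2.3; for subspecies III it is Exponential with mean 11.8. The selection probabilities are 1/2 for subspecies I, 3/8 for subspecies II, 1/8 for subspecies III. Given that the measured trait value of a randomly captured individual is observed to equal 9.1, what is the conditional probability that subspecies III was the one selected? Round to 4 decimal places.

0.2576

Likelihoods f(9.1 | ·): I: 0.0280184; II: 0.000301351; III: 0.0391919.
Posterior ∝ prior × likelihood. Numerator for III: 0.125·0.0391919 = 0.00489898.
Normalizing constant: 0.5·0.0280184 + 0.375·0.000301351 + 0.125·0.0391919 = 0.0190212.
P(III | observation) = 0.00489898 / 0.0190212 = 0.257554.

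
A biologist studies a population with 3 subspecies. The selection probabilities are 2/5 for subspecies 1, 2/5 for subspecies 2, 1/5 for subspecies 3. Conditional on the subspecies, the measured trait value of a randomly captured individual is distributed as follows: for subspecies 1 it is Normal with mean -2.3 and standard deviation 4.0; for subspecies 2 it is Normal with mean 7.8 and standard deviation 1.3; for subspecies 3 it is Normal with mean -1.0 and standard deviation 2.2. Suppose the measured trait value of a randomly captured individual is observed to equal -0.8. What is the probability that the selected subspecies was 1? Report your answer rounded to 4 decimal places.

0.5073

Likelihoods f(-0.8 | ·): 1: 0.0929638; 2: 9.63571e-11; 3: 0.18059.
Posterior ∝ prior × likelihood. Numerator for 1: 0.4·0.0929638 = 0.0371855.
Normalizing constant: 0.4·0.0929638 + 0.4·9.63571e-11 + 0.2·0.18059 = 0.0733034.
P(1 | observation) = 0.0371855 / 0.0733034 = 0.507282.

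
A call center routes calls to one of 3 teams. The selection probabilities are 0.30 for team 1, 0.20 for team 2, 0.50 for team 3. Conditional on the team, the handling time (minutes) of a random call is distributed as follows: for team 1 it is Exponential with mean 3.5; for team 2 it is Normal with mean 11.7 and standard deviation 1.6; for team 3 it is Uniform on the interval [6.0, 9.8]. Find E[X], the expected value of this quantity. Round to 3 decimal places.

7.340

Component means — 1: 3.5; 2: 11.7; 3: 7.9.
E[X] = 0.3·3.5 + 0.2·11.7 + 0.5·7.9 = 7.34.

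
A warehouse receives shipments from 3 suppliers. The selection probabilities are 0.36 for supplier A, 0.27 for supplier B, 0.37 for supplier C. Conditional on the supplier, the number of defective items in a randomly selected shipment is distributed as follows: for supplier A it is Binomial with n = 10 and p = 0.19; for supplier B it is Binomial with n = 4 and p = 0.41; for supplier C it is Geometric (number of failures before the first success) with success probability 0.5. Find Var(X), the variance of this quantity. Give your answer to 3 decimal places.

1.711

Per component, A: μ=1.9, E[X²]=5.149; B: μ=1.64, E[X²]=3.6572; C: μ=1, E[X²]=3.
E[X] = 0.36·1.9 + 0.27·1.64 + 0.37·1 = 1.4968.
E[X²] = 0.36·5.149 + 0.27·3.6572 + 0.37·3 = 3.95108.
Var(X) = E[X²] − (E[X])² = 3.95108 − 2.24041 = 1.71067.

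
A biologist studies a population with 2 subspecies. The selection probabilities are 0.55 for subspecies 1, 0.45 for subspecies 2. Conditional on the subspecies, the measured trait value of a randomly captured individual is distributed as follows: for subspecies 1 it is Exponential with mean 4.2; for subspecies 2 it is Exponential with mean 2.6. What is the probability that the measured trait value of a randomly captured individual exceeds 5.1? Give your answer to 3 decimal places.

Conditional on each subspecies, P(X > 5.1): 1: 0.296922; 2: 0.140642.
By total probability, P(X > 5.1) = 0.55·0.296922 + 0.45·0.140642 = 0.226596.

0.227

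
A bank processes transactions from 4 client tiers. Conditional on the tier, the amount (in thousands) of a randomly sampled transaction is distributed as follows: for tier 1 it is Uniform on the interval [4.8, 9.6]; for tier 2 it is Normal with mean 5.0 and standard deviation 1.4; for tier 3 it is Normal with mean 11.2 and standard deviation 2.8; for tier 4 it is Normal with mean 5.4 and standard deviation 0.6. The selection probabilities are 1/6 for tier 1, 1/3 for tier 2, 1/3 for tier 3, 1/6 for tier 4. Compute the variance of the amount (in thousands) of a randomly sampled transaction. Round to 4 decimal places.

Per component, 1: μ=7.2, E[X²]=53.76; 2: μ=5, E[X²]=26.96; 3: μ=11.2, E[X²]=133.28; 4: μ=5.4, E[X²]=29.52.
E[X] = 0.166667·7.2 + 0.333333·5 + 0.333333·11.2 + 0.166667·5.4 = 7.5.
E[X²] = 0.166667·53.76 + 0.333333·26.96 + 0.333333·133.28 + 0.166667·29.52 = 67.2933.
Var(X) = E[X²] − (E[X])² = 67.2933 − 56.25 = 11.0433.

11.0433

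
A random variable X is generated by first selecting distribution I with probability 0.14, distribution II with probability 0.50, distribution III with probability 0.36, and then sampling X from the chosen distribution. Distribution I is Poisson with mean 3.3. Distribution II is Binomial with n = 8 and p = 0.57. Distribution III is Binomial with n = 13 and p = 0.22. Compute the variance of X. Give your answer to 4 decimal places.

Per component, I: μ=3.3, E[X²]=14.19; II: μ=4.56, E[X²]=22.7544; III: μ=2.86, E[X²]=10.4104.
E[X] = 0.14·3.3 + 0.5·4.56 + 0.36·2.86 = 3.7716.
E[X²] = 0.14·14.19 + 0.5·22.7544 + 0.36·10.4104 = 17.1115.
Var(X) = E[X²] − (E[X])² = 17.1115 − 14.225 = 2.88658.

2.8866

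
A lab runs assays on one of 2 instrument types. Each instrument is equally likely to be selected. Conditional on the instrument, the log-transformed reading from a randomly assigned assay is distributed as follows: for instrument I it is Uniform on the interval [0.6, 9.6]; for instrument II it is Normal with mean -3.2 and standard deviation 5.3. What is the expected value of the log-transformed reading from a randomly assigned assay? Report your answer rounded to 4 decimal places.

0.9500

Component means — I: 5.1; II: -3.2.
E[X] = 0.5·5.1 + 0.5·-3.2 = 0.95.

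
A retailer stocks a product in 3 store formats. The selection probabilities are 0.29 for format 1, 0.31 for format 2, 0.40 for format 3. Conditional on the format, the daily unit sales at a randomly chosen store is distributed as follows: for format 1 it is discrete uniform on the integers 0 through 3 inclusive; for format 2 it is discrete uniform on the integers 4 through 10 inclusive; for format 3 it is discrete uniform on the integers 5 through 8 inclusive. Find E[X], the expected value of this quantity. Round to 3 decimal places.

5.205

Component means — 1: 1.5; 2: 7; 3: 6.5.
E[X] = 0.29·1.5 + 0.31·7 + 0.4·6.5 = 5.205.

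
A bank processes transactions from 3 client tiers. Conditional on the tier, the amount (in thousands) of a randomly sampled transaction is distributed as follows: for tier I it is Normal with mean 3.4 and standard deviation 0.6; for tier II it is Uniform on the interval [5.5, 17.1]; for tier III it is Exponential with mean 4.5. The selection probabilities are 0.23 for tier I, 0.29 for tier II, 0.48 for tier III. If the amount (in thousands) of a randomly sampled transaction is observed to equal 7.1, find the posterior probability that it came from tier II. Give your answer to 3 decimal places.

0.532

Likelihoods f(7.1 | ·): I: 3.67394e-09; II: 0.0862069; III: 0.0458741.
Posterior ∝ prior × likelihood. Numerator for II: 0.29·0.0862069 = 0.025.
Normalizing constant: 0.23·3.67394e-09 + 0.29·0.0862069 + 0.48·0.0458741 = 0.0470196.
P(II | observation) = 0.025 / 0.0470196 = 0.531694.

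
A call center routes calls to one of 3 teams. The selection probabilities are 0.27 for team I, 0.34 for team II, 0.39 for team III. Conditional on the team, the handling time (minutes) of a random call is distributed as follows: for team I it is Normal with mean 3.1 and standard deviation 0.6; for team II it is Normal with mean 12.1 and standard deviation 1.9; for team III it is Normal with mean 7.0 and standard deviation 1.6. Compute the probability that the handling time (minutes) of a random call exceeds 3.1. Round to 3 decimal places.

Conditional on each team, P(X > 3.1): I: 0.5; II: 0.999999; III: 0.992605.
By total probability, P(X > 3.1) = 0.27·0.5 + 0.34·0.999999 + 0.39·0.992605 = 0.862116.

0.862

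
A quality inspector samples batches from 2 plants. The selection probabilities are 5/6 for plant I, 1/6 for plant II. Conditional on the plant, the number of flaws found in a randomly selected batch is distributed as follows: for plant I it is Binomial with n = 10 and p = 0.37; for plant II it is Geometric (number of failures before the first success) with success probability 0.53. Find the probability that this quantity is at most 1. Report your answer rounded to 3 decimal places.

0.186

Conditional on each plant, P(X ≤ 1): I: 0.0676944; II: 0.7791.
By total probability, P(X ≤ 1) = 0.833333·0.0676944 + 0.166667·0.7791 = 0.186262.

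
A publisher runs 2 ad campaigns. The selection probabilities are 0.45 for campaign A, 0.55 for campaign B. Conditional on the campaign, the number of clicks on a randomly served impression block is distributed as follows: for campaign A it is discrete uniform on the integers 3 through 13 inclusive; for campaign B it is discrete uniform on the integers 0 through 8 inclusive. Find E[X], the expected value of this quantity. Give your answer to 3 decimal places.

Component means — A: 8; B: 4.
E[X] = 0.45·8 + 0.55·4 = 5.8.

5.800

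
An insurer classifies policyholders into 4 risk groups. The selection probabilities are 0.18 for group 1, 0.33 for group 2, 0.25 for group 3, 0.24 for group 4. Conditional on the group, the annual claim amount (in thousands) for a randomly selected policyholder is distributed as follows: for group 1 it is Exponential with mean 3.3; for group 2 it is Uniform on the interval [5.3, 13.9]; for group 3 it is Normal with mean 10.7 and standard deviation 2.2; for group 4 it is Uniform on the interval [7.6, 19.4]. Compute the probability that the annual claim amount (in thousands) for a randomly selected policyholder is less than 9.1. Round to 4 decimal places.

0.4033

Conditional on each group, P(X < 9.1): 1: 0.936555; 2: 0.44186; 3: 0.233529; 4: 0.127119.
By total probability, P(X < 9.1) = 0.18·0.936555 + 0.33·0.44186 + 0.25·0.233529 + 0.24·0.127119 = 0.403285.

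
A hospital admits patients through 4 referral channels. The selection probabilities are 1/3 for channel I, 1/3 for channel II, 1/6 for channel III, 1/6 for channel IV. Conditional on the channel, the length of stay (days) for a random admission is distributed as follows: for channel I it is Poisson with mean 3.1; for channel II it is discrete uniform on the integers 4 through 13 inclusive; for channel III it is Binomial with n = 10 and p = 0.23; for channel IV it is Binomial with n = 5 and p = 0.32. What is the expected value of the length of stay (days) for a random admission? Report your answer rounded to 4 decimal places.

4.5167

Component means — I: 3.1; II: 8.5; III: 2.3; IV: 1.6.
E[X] = 0.333333·3.1 + 0.333333·8.5 + 0.166667·2.3 + 0.166667·1.6 = 4.51667.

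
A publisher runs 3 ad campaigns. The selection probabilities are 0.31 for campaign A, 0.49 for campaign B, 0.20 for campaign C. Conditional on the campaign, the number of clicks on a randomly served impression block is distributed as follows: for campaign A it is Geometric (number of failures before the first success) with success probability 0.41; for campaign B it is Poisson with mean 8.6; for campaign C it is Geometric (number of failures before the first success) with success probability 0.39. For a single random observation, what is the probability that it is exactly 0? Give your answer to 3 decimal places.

Conditional on each campaign, P(X = 0): A: 0.41; B: 0.000184106; C: 0.39.
By total probability, P(X = 0) = 0.31·0.41 + 0.49·0.000184106 + 0.2·0.39 = 0.20519.

0.205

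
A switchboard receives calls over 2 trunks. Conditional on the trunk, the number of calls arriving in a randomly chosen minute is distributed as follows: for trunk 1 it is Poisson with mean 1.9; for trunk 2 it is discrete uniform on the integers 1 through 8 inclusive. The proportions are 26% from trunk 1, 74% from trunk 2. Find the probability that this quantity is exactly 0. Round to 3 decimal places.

0.039

Conditional on each trunk, P(X = 0): 1: 0.149569; 2: 0.
By total probability, P(X = 0) = 0.26·0.149569 + 0.74·0 = 0.0388878.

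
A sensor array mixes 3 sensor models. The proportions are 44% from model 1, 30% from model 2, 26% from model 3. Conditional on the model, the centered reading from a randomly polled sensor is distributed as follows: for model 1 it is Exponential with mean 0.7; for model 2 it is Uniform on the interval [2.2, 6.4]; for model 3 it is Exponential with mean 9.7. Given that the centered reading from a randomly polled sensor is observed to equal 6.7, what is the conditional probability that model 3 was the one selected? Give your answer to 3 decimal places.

Likelihoods f(6.7 | ·): 1: 9.95596e-05; 2: 0; 3: 0.0516716.
Posterior ∝ prior × likelihood. Numerator for 3: 0.26·0.0516716 = 0.0134346.
Normalizing constant: 0.44·9.95596e-05 + 0.3·0 + 0.26·0.0516716 = 0.0134784.
P(3 | observation) = 0.0134346 / 0.0134784 = 0.99675.

0.997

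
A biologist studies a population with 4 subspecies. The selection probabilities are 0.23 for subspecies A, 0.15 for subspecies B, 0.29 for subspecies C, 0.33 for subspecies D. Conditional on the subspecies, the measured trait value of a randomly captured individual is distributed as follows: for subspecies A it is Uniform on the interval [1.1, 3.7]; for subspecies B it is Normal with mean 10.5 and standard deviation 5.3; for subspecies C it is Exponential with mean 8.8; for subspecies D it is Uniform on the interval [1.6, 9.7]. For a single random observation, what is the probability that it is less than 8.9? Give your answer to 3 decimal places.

0.769

Conditional on each subspecies, P(X < 8.9): A: 1; B: 0.381369; C: 0.636277; D: 0.901235.
By total probability, P(X < 8.9) = 0.23·1 + 0.15·0.381369 + 0.29·0.636277 + 0.33·0.901235 = 0.769133.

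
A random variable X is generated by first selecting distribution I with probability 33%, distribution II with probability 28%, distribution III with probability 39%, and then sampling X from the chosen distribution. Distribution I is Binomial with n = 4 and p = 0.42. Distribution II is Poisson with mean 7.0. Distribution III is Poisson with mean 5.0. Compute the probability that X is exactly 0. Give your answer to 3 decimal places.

Conditional on each component, P(X = 0): I: 0.113165; II: 0.000911882; III: 0.00673795.
By total probability, P(X = 0) = 0.33·0.113165 + 0.28·0.000911882 + 0.39·0.00673795 = 0.0402276.

0.040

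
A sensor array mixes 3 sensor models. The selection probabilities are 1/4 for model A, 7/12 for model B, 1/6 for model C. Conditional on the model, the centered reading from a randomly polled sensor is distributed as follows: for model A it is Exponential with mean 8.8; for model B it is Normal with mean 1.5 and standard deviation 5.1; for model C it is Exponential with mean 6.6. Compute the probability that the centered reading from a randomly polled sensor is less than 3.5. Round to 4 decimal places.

0.5313

Conditional on each model, P(X < 3.5): A: 0.328155; B: 0.652529; C: 0.411573.
By total probability, P(X < 3.5) = 0.25·0.328155 + 0.583333·0.652529 + 0.166667·0.411573 = 0.531276.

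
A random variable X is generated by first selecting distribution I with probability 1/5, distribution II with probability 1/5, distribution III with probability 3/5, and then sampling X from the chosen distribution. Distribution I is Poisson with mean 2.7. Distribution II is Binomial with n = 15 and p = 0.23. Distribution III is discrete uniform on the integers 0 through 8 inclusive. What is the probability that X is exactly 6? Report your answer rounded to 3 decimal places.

Conditional on each component, P(X = 6): I: 0.0361622; II: 0.0704998; III: 0.111111.
By total probability, P(X = 6) = 0.2·0.0361622 + 0.2·0.0704998 + 0.6·0.111111 = 0.0879991.

0.088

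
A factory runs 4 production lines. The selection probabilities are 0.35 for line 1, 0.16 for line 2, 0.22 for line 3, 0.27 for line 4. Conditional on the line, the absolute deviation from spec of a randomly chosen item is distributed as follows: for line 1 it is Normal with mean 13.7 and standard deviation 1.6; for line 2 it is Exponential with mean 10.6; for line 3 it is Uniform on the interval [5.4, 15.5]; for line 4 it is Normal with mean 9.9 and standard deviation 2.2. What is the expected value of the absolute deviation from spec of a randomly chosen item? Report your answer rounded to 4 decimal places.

11.4630

Component means — 1: 13.7; 2: 10.6; 3: 10.45; 4: 9.9.
E[X] = 0.35·13.7 + 0.16·10.6 + 0.22·10.45 + 0.27·9.9 = 11.463.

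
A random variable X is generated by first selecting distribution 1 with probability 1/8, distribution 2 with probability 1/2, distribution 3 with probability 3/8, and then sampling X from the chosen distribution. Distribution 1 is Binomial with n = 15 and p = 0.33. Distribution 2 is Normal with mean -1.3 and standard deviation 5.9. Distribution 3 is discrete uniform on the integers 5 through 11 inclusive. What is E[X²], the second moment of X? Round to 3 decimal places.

47.227

For each component E[X²] = Var + (mean)², giving 1: 27.819; 2: 36.5; 3: 68.
Overall E[X²] = 0.125·27.819 + 0.5·36.5 + 0.375·68 = 47.2274.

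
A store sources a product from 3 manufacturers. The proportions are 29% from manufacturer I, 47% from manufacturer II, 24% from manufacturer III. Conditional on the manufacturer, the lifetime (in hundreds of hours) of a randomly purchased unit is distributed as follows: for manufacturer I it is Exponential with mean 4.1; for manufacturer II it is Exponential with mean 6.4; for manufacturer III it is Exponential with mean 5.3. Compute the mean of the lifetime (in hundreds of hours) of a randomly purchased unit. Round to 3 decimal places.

Component means — I: 4.1; II: 6.4; III: 5.3.
E[X] = 0.29·4.1 + 0.47·6.4 + 0.24·5.3 = 5.469.

5.469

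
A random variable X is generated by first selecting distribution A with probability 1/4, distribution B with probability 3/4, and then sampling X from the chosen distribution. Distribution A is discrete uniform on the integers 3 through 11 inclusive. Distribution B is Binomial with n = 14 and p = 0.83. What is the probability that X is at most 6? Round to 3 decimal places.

0.112

Conditional on each component, P(X ≤ 6): A: 0.444444; B: 0.000788727.
By total probability, P(X ≤ 6) = 0.25·0.444444 + 0.75·0.000788727 = 0.111703.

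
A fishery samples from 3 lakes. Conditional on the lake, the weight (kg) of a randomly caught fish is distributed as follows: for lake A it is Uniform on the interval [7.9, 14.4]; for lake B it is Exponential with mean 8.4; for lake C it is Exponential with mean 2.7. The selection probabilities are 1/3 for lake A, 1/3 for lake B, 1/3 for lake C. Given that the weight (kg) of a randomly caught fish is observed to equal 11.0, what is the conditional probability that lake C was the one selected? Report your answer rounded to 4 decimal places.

0.0328

Likelihoods f(11.0 | ·): A: 0.153846; B: 0.0321367; C: 0.00629924.
Posterior ∝ prior × likelihood. Numerator for C: 0.333333·0.00629924 = 0.00209975.
Normalizing constant: 0.333333·0.153846 + 0.333333·0.0321367 + 0.333333·0.00629924 = 0.064094.
P(C | observation) = 0.00209975 / 0.064094 = 0.0327604.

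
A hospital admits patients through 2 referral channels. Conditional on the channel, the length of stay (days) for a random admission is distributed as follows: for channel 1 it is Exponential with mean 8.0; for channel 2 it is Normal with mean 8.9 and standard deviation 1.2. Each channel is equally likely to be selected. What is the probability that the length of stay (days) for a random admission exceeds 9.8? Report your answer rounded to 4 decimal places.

Conditional on each channel, P(X > 9.8): 1: 0.293758; 2: 0.226627.
By total probability, P(X > 9.8) = 0.5·0.293758 + 0.5·0.226627 = 0.260193.

0.2602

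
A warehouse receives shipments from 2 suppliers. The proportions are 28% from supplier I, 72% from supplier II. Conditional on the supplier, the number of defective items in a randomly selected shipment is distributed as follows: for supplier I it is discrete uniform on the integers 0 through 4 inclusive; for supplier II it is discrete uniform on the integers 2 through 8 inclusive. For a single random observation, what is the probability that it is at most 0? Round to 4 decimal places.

0.0560

Conditional on each supplier, P(X ≤ 0): I: 0.2; II: 0.
By total probability, P(X ≤ 0) = 0.28·0.2 + 0.72·0 = 0.056.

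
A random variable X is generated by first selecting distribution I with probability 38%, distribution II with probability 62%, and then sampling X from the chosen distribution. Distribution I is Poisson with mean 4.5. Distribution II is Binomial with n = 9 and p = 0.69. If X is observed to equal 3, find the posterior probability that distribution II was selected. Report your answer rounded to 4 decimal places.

Likelihoods P(X=3 | ·): I: 0.168718; II: 0.0244904.
Posterior ∝ prior × likelihood. Numerator for II: 0.62·0.0244904 = 0.0151841.
Normalizing constant: 0.38·0.168718 + 0.62·0.0244904 = 0.0792969.
P(II | observation) = 0.0151841 / 0.0792969 = 0.191484.

0.1915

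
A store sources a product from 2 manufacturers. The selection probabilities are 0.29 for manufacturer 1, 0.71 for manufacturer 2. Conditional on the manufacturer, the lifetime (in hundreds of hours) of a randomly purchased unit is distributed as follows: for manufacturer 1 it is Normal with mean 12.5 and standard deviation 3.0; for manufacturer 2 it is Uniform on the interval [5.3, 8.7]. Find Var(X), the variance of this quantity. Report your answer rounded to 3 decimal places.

Per component, 1: μ=12.5, E[X²]=165.25; 2: μ=7, E[X²]=49.9633.
E[X] = 0.29·12.5 + 0.71·7 = 8.595.
E[X²] = 0.29·165.25 + 0.71·49.9633 = 83.3965.
Var(X) = E[X²] − (E[X])² = 83.3965 − 73.874 = 9.52244.

9.522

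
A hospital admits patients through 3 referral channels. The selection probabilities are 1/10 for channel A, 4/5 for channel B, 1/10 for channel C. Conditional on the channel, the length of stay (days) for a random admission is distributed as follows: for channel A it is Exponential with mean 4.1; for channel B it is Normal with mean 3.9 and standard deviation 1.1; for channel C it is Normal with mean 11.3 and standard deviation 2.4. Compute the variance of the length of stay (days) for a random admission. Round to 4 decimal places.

8.1274

Per component, A: μ=4.1, E[X²]=33.62; B: μ=3.9, E[X²]=16.42; C: μ=11.3, E[X²]=133.45.
E[X] = 0.1·4.1 + 0.8·3.9 + 0.1·11.3 = 4.66.
E[X²] = 0.1·33.62 + 0.8·16.42 + 0.1·133.45 = 29.843.
Var(X) = E[X²] − (E[X])² = 29.843 − 21.7156 = 8.1274.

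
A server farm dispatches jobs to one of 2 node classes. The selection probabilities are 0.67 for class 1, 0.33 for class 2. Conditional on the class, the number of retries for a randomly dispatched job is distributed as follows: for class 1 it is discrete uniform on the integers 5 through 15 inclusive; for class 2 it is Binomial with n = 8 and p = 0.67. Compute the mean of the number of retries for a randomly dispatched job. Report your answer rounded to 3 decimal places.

8.469

Component means — 1: 10; 2: 5.36.
E[X] = 0.67·10 + 0.33·5.36 = 8.4688.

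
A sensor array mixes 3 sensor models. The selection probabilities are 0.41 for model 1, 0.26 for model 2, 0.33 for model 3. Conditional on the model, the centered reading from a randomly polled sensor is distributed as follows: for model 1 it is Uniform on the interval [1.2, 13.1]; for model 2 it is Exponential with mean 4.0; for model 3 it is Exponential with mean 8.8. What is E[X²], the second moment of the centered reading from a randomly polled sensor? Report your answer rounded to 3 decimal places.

85.229

For each component E[X²] = Var + (mean)², giving 1: 62.9233; 2: 32; 3: 154.88.
Overall E[X²] = 0.41·62.9233 + 0.26·32 + 0.33·154.88 = 85.229.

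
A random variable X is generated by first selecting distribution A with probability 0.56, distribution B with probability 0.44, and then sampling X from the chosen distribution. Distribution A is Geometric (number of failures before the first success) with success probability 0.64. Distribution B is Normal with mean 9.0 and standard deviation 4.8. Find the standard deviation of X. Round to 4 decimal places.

Per component, A: μ=0.5625, E[X²]=1.19531; B: μ=9, E[X²]=104.04.
E[X] = 0.56·0.5625 + 0.44·9 = 4.275.
E[X²] = 0.56·1.19531 + 0.44·104.04 = 46.447.
Var(X) = E[X²] − (E[X])² = 46.447 − 18.2756 = 28.1714.
SD(X) = √28.1714 = 5.30767.

5.3077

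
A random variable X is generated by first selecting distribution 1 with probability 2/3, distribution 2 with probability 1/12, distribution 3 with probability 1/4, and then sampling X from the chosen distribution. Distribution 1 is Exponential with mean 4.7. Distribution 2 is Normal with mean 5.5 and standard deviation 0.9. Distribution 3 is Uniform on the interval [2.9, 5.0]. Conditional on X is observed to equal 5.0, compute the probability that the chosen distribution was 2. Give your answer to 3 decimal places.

Likelihoods f(5.0 | ·): 1: 0.0734322; 2: 0.37988; 3: 0.47619.
Posterior ∝ prior × likelihood. Numerator for 2: 0.0833333·0.37988 = 0.0316567.
Normalizing constant: 0.666667·0.0734322 + 0.0833333·0.37988 + 0.25·0.47619 = 0.199659.
P(2 | observation) = 0.0316567 / 0.199659 = 0.158554.

0.159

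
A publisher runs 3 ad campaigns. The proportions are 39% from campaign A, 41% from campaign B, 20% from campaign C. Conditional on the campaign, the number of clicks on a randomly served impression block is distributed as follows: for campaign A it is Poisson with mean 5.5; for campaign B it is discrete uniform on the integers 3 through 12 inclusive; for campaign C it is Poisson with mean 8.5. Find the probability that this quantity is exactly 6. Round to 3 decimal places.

0.124

Conditional on each campaign, P(X = 6): A: 0.157117; B: 0.1; C: 0.106581.
By total probability, P(X = 6) = 0.39·0.157117 + 0.41·0.1 + 0.2·0.106581 = 0.123592.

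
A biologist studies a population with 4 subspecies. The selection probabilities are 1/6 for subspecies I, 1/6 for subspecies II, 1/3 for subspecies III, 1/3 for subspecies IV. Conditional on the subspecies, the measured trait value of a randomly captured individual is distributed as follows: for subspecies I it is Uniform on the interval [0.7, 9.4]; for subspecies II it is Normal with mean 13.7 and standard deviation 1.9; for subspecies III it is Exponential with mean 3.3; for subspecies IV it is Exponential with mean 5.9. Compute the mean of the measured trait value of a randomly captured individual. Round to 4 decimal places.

Component means — I: 5.05; II: 13.7; III: 3.3; IV: 5.9.
E[X] = 0.166667·5.05 + 0.166667·13.7 + 0.333333·3.3 + 0.333333·5.9 = 6.19167.

6.1917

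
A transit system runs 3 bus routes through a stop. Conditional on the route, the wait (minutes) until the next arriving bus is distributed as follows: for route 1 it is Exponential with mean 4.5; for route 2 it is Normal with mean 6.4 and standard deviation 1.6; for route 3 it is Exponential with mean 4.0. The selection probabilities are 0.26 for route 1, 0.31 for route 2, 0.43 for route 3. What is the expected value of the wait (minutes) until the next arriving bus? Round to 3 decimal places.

4.874

Component means — 1: 4.5; 2: 6.4; 3: 4.
E[X] = 0.26·4.5 + 0.31·6.4 + 0.43·4 = 4.874.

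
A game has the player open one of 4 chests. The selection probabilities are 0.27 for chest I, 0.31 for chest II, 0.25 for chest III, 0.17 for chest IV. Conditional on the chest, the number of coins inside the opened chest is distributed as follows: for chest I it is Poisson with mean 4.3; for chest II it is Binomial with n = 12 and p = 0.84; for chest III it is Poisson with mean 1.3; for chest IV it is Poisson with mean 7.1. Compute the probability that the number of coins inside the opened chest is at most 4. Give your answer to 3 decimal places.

Conditional on each chest, P(X ≤ 4): I: 0.570438; II: 0.000115339; III: 0.989337; IV: 0.164063.
By total probability, P(X ≤ 4) = 0.27·0.570438 + 0.31·0.000115339 + 0.25·0.989337 + 0.17·0.164063 = 0.429279.

0.429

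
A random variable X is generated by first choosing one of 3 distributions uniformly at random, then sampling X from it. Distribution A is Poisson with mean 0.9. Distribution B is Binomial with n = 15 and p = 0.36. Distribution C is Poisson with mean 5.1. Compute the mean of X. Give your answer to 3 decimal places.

Component means — A: 0.9; B: 5.4; C: 5.1.
E[X] = 0.333333·0.9 + 0.333333·5.4 + 0.333333·5.1 = 3.8.

3.800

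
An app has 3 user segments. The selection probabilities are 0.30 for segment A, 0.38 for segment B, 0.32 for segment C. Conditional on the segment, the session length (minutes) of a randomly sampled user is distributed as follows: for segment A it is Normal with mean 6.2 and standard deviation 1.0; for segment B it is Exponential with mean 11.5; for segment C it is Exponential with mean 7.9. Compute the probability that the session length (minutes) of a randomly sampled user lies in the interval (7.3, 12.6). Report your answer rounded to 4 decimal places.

0.1772

Conditional on each segment, P(7.3 < X < 12.6): A: 0.135666; B: 0.195729; C: 0.193987.
By total probability, P(7.3 < X < 12.6) = 0.3·0.135666 + 0.38·0.195729 + 0.32·0.193987 = 0.177153.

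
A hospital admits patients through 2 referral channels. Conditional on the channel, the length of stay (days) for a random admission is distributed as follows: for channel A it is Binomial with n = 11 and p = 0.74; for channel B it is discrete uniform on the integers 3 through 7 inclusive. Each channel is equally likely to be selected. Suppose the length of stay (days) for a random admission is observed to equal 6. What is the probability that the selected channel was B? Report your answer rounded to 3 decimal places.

Likelihoods P(X=6 | ·): A: 0.0901362; B: 0.2.
Posterior ∝ prior × likelihood. Numerator for B: 0.5·0.2 = 0.1.
Normalizing constant: 0.5·0.0901362 + 0.5·0.2 = 0.145068.
P(B | observation) = 0.1 / 0.145068 = 0.689332.

0.689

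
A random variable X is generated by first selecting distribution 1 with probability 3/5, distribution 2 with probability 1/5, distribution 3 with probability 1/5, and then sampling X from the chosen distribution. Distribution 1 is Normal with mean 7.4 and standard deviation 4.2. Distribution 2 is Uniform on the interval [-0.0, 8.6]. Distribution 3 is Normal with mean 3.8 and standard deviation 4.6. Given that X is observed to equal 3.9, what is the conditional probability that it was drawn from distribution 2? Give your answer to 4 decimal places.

0.2876

Likelihoods f(3.9 | ·): 1: 0.0671219; 2: 0.116279; 3: 0.0867061.
Posterior ∝ prior × likelihood. Numerator for 2: 0.2·0.116279 = 0.0232558.
Normalizing constant: 0.6·0.0671219 + 0.2·0.116279 + 0.2·0.0867061 = 0.0808702.
P(2 | observation) = 0.0232558 / 0.0808702 = 0.28757.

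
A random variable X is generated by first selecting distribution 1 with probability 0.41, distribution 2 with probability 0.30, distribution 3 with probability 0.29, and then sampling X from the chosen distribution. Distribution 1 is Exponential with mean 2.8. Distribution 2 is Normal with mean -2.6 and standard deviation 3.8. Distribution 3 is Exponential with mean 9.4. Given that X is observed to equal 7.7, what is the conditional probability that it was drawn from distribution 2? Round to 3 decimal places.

0.034

Likelihoods f(7.7 | ·): 1: 0.0228314; 2: 0.00266536; 3: 0.0468943.
Posterior ∝ prior × likelihood. Numerator for 2: 0.3·0.00266536 = 0.000799608.
Normalizing constant: 0.41·0.0228314 + 0.3·0.00266536 + 0.29·0.0468943 = 0.0237598.
P(2 | observation) = 0.000799608 / 0.0237598 = 0.0336538.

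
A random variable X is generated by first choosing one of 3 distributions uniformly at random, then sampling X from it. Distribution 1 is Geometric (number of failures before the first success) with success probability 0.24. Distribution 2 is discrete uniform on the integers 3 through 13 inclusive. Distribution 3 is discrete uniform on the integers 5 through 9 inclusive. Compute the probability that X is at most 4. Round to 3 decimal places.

0.309

Conditional on each component, P(X ≤ 4): 1: 0.746447; 2: 0.181818; 3: 0.
By total probability, P(X ≤ 4) = 0.333333·0.746447 + 0.333333·0.181818 + 0.333333·0 = 0.309422.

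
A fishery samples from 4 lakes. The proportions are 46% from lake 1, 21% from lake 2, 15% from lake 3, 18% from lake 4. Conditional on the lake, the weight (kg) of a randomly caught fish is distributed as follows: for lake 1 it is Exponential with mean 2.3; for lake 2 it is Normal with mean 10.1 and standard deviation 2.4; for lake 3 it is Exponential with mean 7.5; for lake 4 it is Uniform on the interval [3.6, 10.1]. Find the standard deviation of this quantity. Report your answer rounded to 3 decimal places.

4.774

Per component, 1: μ=2.3, E[X²]=10.58; 2: μ=10.1, E[X²]=107.77; 3: μ=7.5, E[X²]=112.5; 4: μ=6.85, E[X²]=50.4433.
E[X] = 0.46·2.3 + 0.21·10.1 + 0.15·7.5 + 0.18·6.85 = 5.537.
E[X²] = 0.46·10.58 + 0.21·107.77 + 0.15·112.5 + 0.18·50.4433 = 53.4533.
Var(X) = E[X²] − (E[X])² = 53.4533 − 30.6584 = 22.7949.
SD(X) = √22.7949 = 4.7744.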